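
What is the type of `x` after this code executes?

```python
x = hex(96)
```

hex() returns str representation

str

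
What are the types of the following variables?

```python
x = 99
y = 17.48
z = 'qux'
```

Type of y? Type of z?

y is assigned a number with a decimal point, so it is a float; z is assigned a quoted string literal, so it is a str

float, str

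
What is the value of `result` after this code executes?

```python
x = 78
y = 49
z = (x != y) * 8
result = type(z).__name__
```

x is int; y is int; z is int; result = 'int'

'int'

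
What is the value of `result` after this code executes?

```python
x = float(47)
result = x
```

x = 47.0; result = 47.0

47.0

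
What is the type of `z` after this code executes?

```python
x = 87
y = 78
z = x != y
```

Comparison returns bool

bool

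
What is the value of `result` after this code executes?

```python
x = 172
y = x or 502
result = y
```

x = 172; y = 172; result = 172

172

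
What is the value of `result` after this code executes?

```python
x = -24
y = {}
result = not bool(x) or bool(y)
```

x = -24; y = {}; result = False

False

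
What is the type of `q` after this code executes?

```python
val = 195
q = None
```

None has type NoneType

NoneType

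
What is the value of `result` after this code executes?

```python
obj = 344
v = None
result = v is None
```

obj = 344; v = None; result = True

True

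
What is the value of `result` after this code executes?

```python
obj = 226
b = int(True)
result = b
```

obj = 226; b = 1; result = 1

1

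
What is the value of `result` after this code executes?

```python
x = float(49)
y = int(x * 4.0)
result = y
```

x = 49.0; y = 196; result = 196

196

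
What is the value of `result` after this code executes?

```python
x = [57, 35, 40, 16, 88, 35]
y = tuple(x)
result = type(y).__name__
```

x is list; y is tuple; result = 'tuple'

'tuple'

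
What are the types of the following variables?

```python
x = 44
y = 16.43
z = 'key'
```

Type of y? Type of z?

y is assigned a number with a decimal point, so it is a float; z is assigned a quoted string literal, so it is a str

float, str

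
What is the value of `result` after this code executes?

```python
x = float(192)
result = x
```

x = 192.0; result = 192.0

192.0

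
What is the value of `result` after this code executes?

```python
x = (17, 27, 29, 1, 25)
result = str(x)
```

x = (17, 27, 29, 1, 25); result = '(17, 27, 29, 1, 25)'

'(17, 27, 29, 1, 25)'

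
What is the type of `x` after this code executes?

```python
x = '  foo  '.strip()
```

str.strip() returns str

str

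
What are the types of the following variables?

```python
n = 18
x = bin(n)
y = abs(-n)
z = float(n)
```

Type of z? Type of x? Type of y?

float() returns float; bin() returns str; abs() of int returns int

float, str, int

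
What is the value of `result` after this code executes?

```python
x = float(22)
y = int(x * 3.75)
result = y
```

x = 22.0; y = 82; result = 82

82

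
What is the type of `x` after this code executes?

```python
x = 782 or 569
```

'or' returns first truthy value (int)

int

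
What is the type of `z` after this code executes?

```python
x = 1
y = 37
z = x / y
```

int / int = float

float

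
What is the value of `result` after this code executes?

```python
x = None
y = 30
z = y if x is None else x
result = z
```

x = None; y = 30; z = 30; result = 30

30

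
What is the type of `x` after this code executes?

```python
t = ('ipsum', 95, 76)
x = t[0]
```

Index 0 of tuple is a str literal

str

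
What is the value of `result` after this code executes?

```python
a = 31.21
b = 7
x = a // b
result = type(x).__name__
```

a is float; b is int; x is float; result = 'float'

'float'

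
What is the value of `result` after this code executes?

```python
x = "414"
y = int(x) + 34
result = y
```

x = '414'; y = 448; result = 448

448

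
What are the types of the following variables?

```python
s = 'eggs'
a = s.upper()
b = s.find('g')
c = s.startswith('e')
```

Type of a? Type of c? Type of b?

upper() returns str; startswith() returns bool; find() returns int

str, bool, int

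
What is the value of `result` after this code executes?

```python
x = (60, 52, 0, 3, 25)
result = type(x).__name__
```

x is tuple; result = 'tuple'

'tuple'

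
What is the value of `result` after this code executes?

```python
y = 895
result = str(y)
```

y = 895; result = '895'

'895'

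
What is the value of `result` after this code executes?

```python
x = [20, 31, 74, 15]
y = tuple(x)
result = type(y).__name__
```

x is list; y is tuple; result = 'tuple'

'tuple'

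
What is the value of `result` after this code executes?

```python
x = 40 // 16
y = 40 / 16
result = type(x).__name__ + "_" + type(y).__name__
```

x is int; y is float; result = 'int_float'

'int_float'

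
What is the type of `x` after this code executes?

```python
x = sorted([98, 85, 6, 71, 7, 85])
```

sorted() always returns list

list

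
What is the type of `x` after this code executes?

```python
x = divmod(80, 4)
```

divmod() returns tuple of (quotient, remainder)

tuple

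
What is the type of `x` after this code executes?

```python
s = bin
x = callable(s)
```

callable() returns bool

bool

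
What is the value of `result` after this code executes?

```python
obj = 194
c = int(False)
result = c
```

obj = 194; c = 0; result = 0

0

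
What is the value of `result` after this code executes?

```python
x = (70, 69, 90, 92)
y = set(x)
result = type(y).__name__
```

x is tuple; y is set; result = 'set'

'set'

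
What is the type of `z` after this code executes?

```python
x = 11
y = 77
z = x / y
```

int / int = float

float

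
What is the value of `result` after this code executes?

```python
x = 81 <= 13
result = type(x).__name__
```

x is bool; result = 'bool'

'bool'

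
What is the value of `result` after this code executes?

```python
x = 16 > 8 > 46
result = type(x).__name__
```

x is bool; result = 'bool'

'bool'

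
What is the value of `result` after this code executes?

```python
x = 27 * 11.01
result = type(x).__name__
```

x is float; result = 'float'

'float'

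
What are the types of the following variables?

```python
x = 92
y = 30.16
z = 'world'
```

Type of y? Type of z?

y is assigned a number with a decimal point, so it is a float; z is assigned a quoted string literal, so it is a str

float, str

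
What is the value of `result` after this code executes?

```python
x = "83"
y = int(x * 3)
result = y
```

x = '83'; y = 838383; result = 838383

838383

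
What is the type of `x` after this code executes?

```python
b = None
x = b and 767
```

'and' returns first falsy value (None)

NoneType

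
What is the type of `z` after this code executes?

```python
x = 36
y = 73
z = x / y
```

int / int = float

float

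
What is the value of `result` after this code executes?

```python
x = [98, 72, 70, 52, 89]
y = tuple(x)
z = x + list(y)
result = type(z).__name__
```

x is list; y is tuple; z is list; result = 'list'

'list'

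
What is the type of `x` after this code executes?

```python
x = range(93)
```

range() returns a range object

range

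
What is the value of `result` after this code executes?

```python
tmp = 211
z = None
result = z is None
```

tmp = 211; z = None; result = True

True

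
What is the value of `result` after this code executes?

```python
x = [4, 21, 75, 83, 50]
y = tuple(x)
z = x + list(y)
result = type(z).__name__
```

x is list; y is tuple; z is list; result = 'list'

'list'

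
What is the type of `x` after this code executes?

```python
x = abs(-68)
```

abs() of int returns int

int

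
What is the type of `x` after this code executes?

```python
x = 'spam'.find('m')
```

str.find() returns int index

int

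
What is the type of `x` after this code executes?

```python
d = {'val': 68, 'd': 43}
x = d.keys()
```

.keys() returns dict_keys view

dict_keys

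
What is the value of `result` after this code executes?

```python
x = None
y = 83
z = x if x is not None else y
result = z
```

x = None; y = 83; z = 83; result = 83

83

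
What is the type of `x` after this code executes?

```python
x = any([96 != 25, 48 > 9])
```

any() returns bool

bool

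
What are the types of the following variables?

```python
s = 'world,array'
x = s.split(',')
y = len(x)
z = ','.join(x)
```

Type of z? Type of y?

str.join() returns str; len() returns int

str, int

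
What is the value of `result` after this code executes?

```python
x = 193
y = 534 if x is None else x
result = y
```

x = 193; y = 193; result = 193

193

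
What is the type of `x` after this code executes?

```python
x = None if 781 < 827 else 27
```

781 < 827 is True, so the if branch is taken

NoneType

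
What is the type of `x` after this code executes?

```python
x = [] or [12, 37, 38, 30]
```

'or' returns first truthy value (list)

list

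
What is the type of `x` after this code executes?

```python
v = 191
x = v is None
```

'is' comparison returns bool

bool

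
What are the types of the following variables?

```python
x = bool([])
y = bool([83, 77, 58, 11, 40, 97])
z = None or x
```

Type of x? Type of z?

bool() returns bool; None or bool returns the bool

bool, bool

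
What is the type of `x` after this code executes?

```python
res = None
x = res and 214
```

'and' returns first falsy value (None)

NoneType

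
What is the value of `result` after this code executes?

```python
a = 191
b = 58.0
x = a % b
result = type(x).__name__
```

a is int; b is float; x is float; result = 'float'

'float'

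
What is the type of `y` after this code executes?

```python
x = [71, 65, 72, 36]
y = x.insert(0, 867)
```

list.insert() returns None

NoneType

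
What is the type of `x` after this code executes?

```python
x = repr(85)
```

repr() returns str

str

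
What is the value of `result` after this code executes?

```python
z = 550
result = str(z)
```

z = 550; result = '550'

'550'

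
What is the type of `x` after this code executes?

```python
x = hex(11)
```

hex() returns str representation

str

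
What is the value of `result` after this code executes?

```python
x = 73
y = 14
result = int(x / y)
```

x = 73; y = 14; result = 5

5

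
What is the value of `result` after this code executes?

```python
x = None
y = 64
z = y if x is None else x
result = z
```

x = None; y = 64; z = 64; result = 64

64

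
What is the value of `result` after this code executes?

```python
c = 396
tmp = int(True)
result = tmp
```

c = 396; tmp = 1; result = 1

1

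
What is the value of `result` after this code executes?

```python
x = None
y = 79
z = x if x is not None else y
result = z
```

x = None; y = 79; z = 79; result = 79

79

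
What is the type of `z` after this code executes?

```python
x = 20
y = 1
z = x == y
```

Equality comparison returns bool

bool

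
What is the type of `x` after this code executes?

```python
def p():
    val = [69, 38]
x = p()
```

Function without return returns None

NoneType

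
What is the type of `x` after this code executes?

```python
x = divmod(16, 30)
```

divmod() returns tuple of (quotient, remainder)

tuple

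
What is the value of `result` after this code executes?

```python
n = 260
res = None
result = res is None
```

n = 260; res = None; result = True

True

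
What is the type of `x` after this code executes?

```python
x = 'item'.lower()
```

str.lower() returns str

str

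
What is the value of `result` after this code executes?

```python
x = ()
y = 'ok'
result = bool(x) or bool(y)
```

x = (); y = 'ok'; result = True

True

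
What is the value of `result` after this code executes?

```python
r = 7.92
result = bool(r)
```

r = 7.92; result = True

True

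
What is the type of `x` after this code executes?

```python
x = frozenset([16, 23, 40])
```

frozenset() returns frozenset

frozenset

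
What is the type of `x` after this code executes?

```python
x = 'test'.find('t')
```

str.find() returns int index

int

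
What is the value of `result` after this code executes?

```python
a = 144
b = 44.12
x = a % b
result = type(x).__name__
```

a is int; b is float; x is float; result = 'float'

'float'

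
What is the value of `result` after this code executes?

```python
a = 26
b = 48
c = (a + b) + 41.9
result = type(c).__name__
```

a is int; b is int; c is float; result = 'float'

'float'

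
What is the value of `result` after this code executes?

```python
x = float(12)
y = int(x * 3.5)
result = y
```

x = 12.0; y = 42; result = 42

42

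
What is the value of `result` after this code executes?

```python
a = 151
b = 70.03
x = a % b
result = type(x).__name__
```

a is int; b is float; x is float; result = 'float'

'float'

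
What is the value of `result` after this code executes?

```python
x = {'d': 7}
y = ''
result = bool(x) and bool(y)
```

x = {'d': 7}; y = ''; result = False

False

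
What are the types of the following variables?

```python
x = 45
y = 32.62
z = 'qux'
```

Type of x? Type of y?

x is assigned a bare integer (no decimal point), so it is an int; y is assigned a number with a decimal point, so it is a float

int, float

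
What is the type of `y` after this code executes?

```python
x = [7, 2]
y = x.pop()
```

list.pop() returns the popped element

int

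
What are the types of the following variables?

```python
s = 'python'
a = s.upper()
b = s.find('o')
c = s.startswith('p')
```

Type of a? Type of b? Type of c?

upper() returns str; find() returns int; startswith() returns bool

str, int, bool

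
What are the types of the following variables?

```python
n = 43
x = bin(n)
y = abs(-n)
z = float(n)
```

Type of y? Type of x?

abs() of int returns int; bin() returns str

int, str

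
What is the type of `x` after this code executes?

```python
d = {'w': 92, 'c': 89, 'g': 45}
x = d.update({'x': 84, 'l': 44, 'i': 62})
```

dict.update() returns None

NoneType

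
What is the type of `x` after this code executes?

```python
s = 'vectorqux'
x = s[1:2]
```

Slicing a str returns str

str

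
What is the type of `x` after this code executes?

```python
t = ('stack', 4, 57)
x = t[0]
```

Index 0 of tuple is a str literal

str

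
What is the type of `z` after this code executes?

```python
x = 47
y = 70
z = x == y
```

Equality comparison returns bool

bool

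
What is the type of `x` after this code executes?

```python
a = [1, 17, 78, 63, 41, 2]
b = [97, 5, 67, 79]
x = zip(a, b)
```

zip() returns a zip object

zip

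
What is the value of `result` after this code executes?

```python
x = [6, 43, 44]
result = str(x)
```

x = [6, 43, 44]; result = '[6, 43, 44]'

'[6, 43, 44]'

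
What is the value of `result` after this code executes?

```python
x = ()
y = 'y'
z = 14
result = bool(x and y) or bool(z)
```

x = (); y = 'y'; z = 14; result = True

True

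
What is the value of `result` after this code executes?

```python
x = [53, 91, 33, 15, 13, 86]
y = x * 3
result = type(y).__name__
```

x is list; y is list; result = 'list'

'list'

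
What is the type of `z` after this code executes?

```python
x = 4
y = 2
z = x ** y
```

positive int ** positive int = int

int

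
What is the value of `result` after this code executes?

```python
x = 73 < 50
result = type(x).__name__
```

x is bool; result = 'bool'

'bool'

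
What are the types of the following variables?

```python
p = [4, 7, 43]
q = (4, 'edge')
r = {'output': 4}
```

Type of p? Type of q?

p is assigned a list literal (square brackets); q is assigned a tuple (parenthesized, comma-separated values)

list, tuple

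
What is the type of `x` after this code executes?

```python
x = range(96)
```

range() returns a range object

range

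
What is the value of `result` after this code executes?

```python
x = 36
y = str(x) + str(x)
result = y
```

x = 36; y = '3636'; result = '3636'

'3636'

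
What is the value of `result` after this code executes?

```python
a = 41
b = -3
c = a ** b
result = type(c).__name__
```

a is int; b is int; c is float; result = 'float'

'float'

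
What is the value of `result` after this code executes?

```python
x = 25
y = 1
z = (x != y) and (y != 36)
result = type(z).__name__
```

x is int; y is int; z is bool; result = 'bool'

'bool'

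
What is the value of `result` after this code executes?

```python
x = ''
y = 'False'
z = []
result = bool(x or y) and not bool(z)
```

x = ''; y = 'False'; z = []; result = True

True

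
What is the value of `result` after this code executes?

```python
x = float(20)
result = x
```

x = 20.0; result = 20.0

20.0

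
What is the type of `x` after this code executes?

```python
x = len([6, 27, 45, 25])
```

len() always returns int

int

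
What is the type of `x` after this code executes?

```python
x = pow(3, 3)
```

pow(int, int) returns int

int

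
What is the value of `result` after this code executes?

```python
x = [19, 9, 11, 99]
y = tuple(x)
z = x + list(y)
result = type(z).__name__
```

x is list; y is tuple; z is list; result = 'list'

'list'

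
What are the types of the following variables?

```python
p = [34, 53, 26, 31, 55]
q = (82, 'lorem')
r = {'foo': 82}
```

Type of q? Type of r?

q is assigned a tuple (parenthesized, comma-separated values); r is assigned a dict literal ({key: value})

tuple, dict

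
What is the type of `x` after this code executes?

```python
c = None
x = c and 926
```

'and' returns first falsy value (None)

NoneType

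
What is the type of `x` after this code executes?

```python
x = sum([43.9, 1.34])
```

sum() of floats returns float

float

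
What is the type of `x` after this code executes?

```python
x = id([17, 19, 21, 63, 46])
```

id() returns int

int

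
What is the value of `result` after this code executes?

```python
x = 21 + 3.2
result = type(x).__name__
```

x is float; result = 'float'

'float'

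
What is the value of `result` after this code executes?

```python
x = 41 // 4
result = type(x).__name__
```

x is int; result = 'int'

'int'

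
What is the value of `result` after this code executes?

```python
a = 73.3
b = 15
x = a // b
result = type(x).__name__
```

a is float; b is int; x is float; result = 'float'

'float'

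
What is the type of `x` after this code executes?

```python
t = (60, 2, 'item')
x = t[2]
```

Index 2 of tuple is a str literal

str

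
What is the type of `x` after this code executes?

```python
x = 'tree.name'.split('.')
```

str.split() returns list

list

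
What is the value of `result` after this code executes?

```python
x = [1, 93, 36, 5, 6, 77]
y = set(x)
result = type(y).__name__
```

x is list; y is set; result = 'set'

'set'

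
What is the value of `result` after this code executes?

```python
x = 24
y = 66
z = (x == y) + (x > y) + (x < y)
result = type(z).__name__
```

x is int; y is int; z is int; result = 'int'

'int'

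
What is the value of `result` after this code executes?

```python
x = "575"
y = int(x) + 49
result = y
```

x = '575'; y = 624; result = 624

624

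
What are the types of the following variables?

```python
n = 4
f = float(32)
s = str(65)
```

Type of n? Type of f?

n is assigned a bare integer (no decimal point), so it is an int; f is assigned the result of calling float(), which returns a float

int, float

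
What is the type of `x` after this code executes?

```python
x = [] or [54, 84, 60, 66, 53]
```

'or' returns first truthy value (list)

list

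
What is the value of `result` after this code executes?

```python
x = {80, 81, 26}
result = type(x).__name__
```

x is set; result = 'set'

'set'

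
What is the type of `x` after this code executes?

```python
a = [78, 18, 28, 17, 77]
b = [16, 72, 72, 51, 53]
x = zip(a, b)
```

zip() returns a zip object

zip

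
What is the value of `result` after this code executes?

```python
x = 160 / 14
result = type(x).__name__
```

x is float; result = 'float'

'float'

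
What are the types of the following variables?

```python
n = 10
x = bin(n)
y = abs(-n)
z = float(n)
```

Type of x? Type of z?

bin() returns str; float() returns float

str, float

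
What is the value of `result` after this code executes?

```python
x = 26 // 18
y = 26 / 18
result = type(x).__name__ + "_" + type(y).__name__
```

x is int; y is float; result = 'int_float'

'int_float'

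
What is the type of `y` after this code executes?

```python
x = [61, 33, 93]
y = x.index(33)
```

list.index() returns int

int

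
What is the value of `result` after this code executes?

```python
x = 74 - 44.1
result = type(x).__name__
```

x is float; result = 'float'

'float'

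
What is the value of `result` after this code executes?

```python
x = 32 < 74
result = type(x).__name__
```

x is bool; result = 'bool'

'bool'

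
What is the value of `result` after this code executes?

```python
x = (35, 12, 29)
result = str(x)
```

x = (35, 12, 29); result = '(35, 12, 29)'

'(35, 12, 29)'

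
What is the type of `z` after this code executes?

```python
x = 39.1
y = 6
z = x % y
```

float % int = float

float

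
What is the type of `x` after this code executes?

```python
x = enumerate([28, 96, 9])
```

enumerate() returns an enumerate object

enumerate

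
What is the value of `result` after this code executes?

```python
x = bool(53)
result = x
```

x = True; result = True

True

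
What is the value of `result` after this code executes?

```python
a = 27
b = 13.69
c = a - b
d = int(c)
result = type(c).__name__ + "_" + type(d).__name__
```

a is int; b is float; c is float; d is int; result = 'float_int'

'float_int'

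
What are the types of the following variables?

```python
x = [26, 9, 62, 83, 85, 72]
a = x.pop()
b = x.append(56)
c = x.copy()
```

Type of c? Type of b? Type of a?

copy() returns list; append() returns None; pop() returns element

list, NoneType, int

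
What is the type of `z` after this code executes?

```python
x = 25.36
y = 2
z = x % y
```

float % int = float

float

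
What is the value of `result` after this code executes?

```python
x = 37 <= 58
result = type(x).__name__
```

x is bool; result = 'bool'

'bool'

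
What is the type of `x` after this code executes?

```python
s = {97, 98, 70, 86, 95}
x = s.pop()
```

Popping from set[int] returns int

int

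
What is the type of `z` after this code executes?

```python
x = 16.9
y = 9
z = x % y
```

float % int = float

float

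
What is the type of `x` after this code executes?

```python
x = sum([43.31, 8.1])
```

sum() of floats returns float

float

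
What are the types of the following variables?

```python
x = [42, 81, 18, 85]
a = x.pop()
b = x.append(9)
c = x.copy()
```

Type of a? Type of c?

pop() returns element; copy() returns list

int, list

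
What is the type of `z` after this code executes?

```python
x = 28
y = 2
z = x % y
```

int % int = int

int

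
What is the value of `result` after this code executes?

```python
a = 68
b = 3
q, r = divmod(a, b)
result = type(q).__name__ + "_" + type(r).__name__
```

a is int; b is int; q is int; r is int; result = 'int_int'

'int_int'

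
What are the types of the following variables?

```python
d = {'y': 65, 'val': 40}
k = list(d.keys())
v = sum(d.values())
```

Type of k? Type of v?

list() converts to list; sum of ints is int

list, int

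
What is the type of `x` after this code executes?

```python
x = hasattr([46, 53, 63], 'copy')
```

hasattr() returns bool

bool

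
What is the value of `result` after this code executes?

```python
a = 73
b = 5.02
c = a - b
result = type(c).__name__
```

a is int; b is float; c is float; result = 'float'

'float'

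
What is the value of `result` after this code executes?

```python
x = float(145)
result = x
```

x = 145.0; result = 145.0

145.0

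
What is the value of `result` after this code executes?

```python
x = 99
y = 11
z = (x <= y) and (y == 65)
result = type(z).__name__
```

x is int; y is int; z is bool; result = 'bool'

'bool'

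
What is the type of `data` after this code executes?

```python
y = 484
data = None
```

None has type NoneType

NoneType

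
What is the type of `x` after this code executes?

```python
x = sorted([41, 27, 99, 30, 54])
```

sorted() always returns list

list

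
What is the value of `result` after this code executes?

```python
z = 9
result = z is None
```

z = 9; result = False

False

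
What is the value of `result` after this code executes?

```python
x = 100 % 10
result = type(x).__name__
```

x is int; result = 'int'

'int'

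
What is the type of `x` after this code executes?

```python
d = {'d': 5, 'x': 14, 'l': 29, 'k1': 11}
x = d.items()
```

dict.items() returns dict_items view

dict_items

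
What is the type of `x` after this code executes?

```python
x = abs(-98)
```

abs() of int returns int

int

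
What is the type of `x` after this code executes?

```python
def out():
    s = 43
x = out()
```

Function without return returns None

NoneType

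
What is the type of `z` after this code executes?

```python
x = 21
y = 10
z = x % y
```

int % int = int

int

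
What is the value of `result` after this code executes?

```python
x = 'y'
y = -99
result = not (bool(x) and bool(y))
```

x = 'y'; y = -99; result = False

False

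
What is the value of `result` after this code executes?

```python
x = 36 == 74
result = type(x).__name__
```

x is bool; result = 'bool'

'bool'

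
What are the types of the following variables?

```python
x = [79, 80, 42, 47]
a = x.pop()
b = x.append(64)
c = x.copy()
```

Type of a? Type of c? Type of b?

pop() returns element; copy() returns list; append() returns None

int, list, NoneType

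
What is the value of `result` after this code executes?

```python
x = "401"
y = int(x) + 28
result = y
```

x = '401'; y = 429; result = 429

429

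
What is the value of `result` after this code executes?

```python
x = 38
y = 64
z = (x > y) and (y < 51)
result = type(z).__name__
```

x is int; y is int; z is bool; result = 'bool'

'bool'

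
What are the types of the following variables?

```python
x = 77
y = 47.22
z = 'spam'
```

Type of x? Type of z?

x is assigned a bare integer (no decimal point), so it is an int; z is assigned a quoted string literal, so it is a str

int, str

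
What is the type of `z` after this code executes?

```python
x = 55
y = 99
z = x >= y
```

Comparison returns bool

bool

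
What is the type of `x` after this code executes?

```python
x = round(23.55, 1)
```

round() with decimal places returns float

float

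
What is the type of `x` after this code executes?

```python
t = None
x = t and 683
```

'and' returns first falsy value (None)

NoneType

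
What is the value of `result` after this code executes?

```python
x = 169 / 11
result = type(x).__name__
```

x is float; result = 'float'

'float'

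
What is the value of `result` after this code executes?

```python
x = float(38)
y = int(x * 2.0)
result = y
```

x = 38.0; y = 76; result = 76

76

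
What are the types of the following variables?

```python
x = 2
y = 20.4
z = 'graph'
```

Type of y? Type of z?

y is assigned a number with a decimal point, so it is a float; z is assigned a quoted string literal, so it is a str

float, str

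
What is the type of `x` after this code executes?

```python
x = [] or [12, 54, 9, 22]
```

'or' returns first truthy value (list)

list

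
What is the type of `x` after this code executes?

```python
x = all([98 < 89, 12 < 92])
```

all() returns bool

bool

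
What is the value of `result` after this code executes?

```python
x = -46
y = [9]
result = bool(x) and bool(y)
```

x = -46; y = [9]; result = True

True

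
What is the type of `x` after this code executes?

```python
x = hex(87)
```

hex() returns str representation

str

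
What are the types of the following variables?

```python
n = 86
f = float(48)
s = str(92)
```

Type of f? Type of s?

f is assigned the result of calling float(), which returns a float; s is assigned the result of calling str(), which returns a str

float, str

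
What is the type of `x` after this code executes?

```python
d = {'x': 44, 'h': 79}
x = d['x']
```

Accessing dict[str, int] with str key returns int

int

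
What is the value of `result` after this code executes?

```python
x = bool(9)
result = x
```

x = True; result = True

True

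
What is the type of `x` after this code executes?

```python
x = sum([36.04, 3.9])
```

sum() of floats returns float

float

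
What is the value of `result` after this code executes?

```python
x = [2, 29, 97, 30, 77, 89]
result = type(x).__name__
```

x is list; result = 'list'

'list'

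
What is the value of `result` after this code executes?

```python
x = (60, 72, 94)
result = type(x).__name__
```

x is tuple; result = 'tuple'

'tuple'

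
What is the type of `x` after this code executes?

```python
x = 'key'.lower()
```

str.lower() returns str

str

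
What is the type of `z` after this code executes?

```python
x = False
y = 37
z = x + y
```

bool + int = int (bool is subclass of int)

int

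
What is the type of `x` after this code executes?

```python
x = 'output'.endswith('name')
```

str.endswith() returns bool

bool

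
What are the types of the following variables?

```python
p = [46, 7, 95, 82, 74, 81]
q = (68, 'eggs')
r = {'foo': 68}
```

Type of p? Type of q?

p is assigned a list literal (square brackets); q is assigned a tuple (parenthesized, comma-separated values)

list, tuple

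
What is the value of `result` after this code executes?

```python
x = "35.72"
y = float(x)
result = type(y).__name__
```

x is str; y is float; result = 'float'

'float'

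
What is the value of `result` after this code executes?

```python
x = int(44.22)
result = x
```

x = 44; result = 44

44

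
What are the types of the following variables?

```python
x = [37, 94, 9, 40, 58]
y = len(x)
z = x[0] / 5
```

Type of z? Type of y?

int / int = float; len() returns int

float, int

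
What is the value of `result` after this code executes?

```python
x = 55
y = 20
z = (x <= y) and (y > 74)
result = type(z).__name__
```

x is int; y is int; z is bool; result = 'bool'

'bool'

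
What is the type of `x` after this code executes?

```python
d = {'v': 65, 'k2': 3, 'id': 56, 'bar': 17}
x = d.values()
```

.values() returns dict_values view

dict_values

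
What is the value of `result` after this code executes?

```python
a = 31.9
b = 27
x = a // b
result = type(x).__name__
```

a is float; b is int; x is float; result = 'float'

'float'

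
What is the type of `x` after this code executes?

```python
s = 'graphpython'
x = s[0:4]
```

Slicing a str returns str

str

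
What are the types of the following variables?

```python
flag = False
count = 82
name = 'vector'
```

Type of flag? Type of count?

flag is assigned the constant False, which has type bool; count is assigned a bare integer (no decimal point), so it is an int

bool, int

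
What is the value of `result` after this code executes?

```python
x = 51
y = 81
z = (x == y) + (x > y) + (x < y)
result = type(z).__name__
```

x is int; y is int; z is int; result = 'int'

'int'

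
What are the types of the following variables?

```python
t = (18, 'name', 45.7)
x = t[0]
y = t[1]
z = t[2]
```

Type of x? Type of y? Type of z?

tuple[0] is int; tuple[1] is str; tuple[2] is float

int, str, float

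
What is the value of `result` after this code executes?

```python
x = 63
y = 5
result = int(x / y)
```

x = 63; y = 5; result = 12

12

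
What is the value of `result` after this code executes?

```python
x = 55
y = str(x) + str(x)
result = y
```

x = 55; y = '5555'; result = '5555'

'5555'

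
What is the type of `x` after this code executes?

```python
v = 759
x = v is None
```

'is' comparison returns bool

bool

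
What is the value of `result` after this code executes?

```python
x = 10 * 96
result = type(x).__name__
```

x is int; result = 'int'

'int'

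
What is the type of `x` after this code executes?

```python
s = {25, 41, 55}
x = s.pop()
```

Popping from set[int] returns int

int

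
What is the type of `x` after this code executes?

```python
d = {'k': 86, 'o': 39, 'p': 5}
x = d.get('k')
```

dict.get() returns value type when found

int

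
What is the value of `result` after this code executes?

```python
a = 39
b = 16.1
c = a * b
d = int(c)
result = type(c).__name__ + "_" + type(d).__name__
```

a is int; b is float; c is float; d is int; result = 'float_int'

'float_int'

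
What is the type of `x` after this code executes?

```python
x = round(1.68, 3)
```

round() with decimal places returns float

float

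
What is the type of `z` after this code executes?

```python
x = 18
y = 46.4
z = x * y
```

int * float = float

float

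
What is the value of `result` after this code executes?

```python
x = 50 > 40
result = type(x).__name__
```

x is bool; result = 'bool'

'bool'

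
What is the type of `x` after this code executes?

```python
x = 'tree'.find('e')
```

str.find() returns int index

int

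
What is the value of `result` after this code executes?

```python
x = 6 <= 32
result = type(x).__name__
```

x is bool; result = 'bool'

'bool'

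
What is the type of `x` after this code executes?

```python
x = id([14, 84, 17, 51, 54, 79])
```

id() returns int

int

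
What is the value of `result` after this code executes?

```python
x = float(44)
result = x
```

x = 44.0; result = 44.0

44.0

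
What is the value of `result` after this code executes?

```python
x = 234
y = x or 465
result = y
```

x = 234; y = 234; result = 234

234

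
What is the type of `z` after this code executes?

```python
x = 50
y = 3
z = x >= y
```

Comparison returns bool

bool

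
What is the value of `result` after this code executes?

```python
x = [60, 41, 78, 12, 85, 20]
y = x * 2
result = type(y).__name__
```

x is list; y is list; result = 'list'

'list'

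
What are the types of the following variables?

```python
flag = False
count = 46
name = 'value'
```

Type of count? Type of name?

count is assigned a bare integer (no decimal point), so it is an int; name is assigned a quoted string literal, so it is a str

int, str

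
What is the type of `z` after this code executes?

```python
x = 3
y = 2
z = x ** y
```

positive int ** positive int = int

int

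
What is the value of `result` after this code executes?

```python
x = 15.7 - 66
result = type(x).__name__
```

x is float; result = 'float'

'float'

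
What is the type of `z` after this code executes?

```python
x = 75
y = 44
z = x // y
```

int // int = int

int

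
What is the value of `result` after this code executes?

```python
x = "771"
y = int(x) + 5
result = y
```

x = '771'; y = 776; result = 776

776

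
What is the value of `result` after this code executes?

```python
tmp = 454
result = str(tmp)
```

tmp = 454; result = '454'

'454'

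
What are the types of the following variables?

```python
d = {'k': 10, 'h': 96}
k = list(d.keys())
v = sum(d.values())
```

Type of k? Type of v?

list() converts to list; sum of ints is int

list, int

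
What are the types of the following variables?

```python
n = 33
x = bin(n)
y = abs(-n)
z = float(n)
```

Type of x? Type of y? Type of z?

bin() returns str; abs() of int returns int; float() returns float

str, int, float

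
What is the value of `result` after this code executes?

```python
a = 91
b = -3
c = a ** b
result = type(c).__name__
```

a is int; b is int; c is float; result = 'float'

'float'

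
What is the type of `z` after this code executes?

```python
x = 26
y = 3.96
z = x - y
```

int - float = float

float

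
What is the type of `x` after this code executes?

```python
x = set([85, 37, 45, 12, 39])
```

set() constructor returns set

set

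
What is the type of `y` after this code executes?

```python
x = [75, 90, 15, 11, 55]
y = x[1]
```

Indexing list[int] returns int

int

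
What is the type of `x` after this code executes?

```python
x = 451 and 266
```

'and' with truthy values returns last operand (int)

int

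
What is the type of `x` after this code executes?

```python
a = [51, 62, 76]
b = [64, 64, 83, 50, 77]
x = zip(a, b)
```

zip() returns a zip object

zip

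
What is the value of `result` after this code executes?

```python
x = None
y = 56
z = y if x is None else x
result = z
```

x = None; y = 56; z = 56; result = 56

56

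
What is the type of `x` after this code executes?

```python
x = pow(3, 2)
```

pow(int, int) returns int

int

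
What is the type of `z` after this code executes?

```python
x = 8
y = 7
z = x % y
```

int % int = int

int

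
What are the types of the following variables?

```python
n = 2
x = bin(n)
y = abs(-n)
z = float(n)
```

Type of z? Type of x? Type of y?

float() returns float; bin() returns str; abs() of int returns int

float, str, int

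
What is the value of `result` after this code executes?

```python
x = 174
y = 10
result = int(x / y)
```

x = 174; y = 10; result = 17

17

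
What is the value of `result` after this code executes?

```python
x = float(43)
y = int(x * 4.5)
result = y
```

x = 43.0; y = 193; result = 193

193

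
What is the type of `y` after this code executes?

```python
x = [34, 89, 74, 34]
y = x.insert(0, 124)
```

list.insert() returns None

NoneType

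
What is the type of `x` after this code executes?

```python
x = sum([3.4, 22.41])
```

sum() of floats returns float

float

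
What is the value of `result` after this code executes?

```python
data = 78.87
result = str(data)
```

data = 78.87; result = '78.87'

'78.87'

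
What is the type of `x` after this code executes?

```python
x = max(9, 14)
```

max() of ints returns int

int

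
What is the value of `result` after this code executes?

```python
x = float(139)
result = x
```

x = 139.0; result = 139.0

139.0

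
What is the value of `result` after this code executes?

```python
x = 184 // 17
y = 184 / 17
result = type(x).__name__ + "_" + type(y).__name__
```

x is int; y is float; result = 'int_float'

'int_float'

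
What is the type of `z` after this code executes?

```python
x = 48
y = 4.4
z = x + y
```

int + float = float

float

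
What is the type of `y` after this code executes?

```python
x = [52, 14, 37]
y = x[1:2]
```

Slicing a list returns a list

list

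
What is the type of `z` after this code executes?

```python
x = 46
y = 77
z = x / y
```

int / int = float

float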